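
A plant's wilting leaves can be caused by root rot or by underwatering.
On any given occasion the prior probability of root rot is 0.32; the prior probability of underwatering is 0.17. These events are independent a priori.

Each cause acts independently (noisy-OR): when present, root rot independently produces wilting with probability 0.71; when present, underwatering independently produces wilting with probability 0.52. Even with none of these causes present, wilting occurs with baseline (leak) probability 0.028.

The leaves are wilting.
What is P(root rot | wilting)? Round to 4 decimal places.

Under noisy-OR, P(wilting | causes) = 1 − (1−0.028)·∏(1−qᵢ) over the active causes.
P(wilting) = 0.028*0.68*0.83 + 0.53344*0.68*0.17 + 0.71812*0.32*0.83 + 0.864698*0.32*0.17 = 0.015803 + 0.061666 + 0.190733 + 0.047040 = 0.315242
The root rot-present share is 0.190733 + 0.047040 = 0.237773.
So P(root rot | wilting) = 0.237773/0.315242 ≈ 0.7543.

P(root rot | wilting) ≈ 0.7543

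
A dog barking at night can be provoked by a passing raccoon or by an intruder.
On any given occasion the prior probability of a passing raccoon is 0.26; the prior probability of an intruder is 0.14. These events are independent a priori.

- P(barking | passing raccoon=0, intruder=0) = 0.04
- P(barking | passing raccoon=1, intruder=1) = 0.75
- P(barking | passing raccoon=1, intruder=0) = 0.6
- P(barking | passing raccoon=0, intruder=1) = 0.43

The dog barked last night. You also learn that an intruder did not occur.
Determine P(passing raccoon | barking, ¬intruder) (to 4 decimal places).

Enumerate both values of passing raccoon and weight by the priors:
  P(barking | ¬intruder) = 0.04×0.74 + 0.6×0.26
        = 0.029600 + 0.156000 = 0.185600
The terms with passing raccoon present sum to 0.156000, so
  P(passing raccoon | barking, ¬intruder) = 0.156000 / 0.185600 ≈ 0.8405

P(passing raccoon | barking, ¬intruder) ≈ 0.8405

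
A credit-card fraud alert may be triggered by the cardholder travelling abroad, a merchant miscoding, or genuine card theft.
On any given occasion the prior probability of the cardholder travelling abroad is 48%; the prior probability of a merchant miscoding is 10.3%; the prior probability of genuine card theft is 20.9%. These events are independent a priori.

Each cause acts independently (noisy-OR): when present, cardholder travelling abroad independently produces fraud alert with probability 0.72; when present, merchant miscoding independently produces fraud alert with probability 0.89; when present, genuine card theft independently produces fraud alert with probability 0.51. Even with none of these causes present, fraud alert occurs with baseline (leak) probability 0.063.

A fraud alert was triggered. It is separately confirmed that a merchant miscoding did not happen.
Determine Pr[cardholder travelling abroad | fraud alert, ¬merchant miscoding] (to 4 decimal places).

Under noisy-OR, P(fraud alert | causes) = 1 − (1−0.063)·∏(1−qᵢ) over the active causes.
P(fraud alert | ¬merchant miscoding) = 0.063*0.52*0.791 + 0.54087*0.52*0.209 + 0.73764*0.48*0.791 + 0.871444*0.48*0.209 = 0.025913 + 0.058782 + 0.280067 + 0.087423 = 0.452185
The cardholder travelling abroad-present share is 0.280067 + 0.087423 = 0.367490.
Hence the posterior is 0.367490/0.452185 ≈ 0.8127.

Pr[cardholder travelling abroad | fraud alert, ¬merchant miscoding] ≈ 0.8127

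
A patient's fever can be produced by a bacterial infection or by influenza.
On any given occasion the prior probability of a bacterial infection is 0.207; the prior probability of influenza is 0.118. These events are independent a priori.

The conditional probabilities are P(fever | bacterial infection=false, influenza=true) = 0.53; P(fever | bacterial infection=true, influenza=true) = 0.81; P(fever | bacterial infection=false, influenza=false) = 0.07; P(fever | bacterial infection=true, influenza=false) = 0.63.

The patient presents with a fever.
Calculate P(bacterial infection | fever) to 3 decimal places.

Numerator (weight on configurations with bacterial infection): 0.115022 + 0.019785 = 0.134807
Normalizer over all consistent configurations: 0.07×0.793×0.882 + 0.53×0.793×0.118 + 0.63×0.207×0.882 + 0.81×0.207×0.118 = 0.233361
Posterior = 0.134807 / 0.233361 ≈ 0.578

P(bacterial infection | fever) ≈ 0.578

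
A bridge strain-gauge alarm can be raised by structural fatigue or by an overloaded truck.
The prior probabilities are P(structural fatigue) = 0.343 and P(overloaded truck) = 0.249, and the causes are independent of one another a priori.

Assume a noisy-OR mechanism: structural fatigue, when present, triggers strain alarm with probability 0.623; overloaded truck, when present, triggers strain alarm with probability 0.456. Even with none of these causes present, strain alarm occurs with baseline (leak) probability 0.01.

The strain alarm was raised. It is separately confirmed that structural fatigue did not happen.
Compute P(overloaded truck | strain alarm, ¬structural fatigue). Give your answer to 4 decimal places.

P(overloaded truck | strain alarm, ¬structural fatigue) ≈ 0.9386

Under noisy-OR, P(strain alarm | causes) = 1 − (1−0.01)·∏(1−qᵢ) over the active causes.
By total probability over both values of overloaded truck:
  P(strain alarm | ¬structural fatigue) = 0.01·0.751 + 0.46144·0.249
        = 0.007510 + 0.114899 = 0.122409
The terms with overloaded truck present sum to 0.114899, so
  P(overloaded truck | strain alarm, ¬structural fatigue) = 0.114899 / 0.122409 ≈ 0.9386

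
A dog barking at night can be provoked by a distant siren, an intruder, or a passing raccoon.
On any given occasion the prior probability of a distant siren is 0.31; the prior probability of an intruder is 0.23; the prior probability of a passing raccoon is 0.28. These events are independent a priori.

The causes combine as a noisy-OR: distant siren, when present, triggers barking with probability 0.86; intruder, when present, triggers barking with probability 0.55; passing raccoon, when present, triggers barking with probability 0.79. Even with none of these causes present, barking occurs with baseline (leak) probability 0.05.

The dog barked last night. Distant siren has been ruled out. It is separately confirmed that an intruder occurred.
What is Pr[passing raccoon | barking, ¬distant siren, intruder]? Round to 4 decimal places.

Under noisy-OR, P(barking | causes) = 1 − (1−0.05)·∏(1−qᵢ) over the active causes.
P(barking | ¬distant siren, intruder) = 0.5725·0.72 + 0.910225·0.28 = 0.412200 + 0.254863 = 0.667063
The passing raccoon-present share is 0.910225·0.28 = 0.254863.
P(passing raccoon | barking, ¬distant siren, intruder) = 0.254863 / 0.667063 ≈ 0.3821

Pr[passing raccoon | barking, ¬distant siren, intruder] ≈ 0.3821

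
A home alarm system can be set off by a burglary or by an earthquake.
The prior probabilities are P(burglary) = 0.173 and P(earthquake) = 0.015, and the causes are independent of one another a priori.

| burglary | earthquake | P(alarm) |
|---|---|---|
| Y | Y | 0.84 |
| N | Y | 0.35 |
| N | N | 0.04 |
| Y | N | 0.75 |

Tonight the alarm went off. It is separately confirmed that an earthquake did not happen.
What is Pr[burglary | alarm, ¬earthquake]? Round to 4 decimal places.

P(alarm | ¬earthquake) = 0.04*0.827 + 0.75*0.173 = 0.033080 + 0.129750 = 0.162830
Of this, 0.129750 comes from 0.75*0.173 (the burglary=true cases).
Hence the posterior is 0.129750/0.162830 ≈ 0.7968.

Pr[burglary | alarm, ¬earthquake] ≈ 0.7968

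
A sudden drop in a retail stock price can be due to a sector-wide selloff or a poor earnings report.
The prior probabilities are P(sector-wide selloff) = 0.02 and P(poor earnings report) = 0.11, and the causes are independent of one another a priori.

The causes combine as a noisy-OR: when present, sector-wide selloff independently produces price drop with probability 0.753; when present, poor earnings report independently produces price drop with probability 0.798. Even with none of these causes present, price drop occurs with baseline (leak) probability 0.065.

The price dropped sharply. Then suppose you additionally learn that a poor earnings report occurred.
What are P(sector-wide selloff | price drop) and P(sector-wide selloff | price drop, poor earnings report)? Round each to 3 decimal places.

Under noisy-OR, P(price drop | causes) = 1 − (1−0.065)·∏(1−qᵢ) over the active causes.
Numerator (weight on configurations with sector-wide selloff): 0.013689 + 0.002097 = 0.015786
The normalizing constant is 0.065×0.98×0.89 + 0.81113×0.98×0.11 + 0.769055×0.02×0.89 + 0.953349×0.02×0.11 = 0.159919
P(sector-wide selloff | price drop) = 0.015786/0.159919 ≈ 0.099

With the extra evidence:
By total probability over both values of sector-wide selloff:
  P(price drop | poor earnings report) = 0.81113*0.98 + 0.953349*0.02
        = 0.794907 + 0.019067 = 0.813974
Keeping only the sector-wide selloff-present terms gives 0.019067, so
  P(sector-wide selloff | price drop, poor earnings report) = 0.019067 / 0.813974 ≈ 0.023
This is intercausal reasoning (explaining away): once poor earnings report accounts for the price drop, sector-wide selloff becomes less likely.

P(sector-wide selloff | price drop) ≈ 0.099; P(sector-wide selloff | price drop, poor earnings report) ≈ 0.023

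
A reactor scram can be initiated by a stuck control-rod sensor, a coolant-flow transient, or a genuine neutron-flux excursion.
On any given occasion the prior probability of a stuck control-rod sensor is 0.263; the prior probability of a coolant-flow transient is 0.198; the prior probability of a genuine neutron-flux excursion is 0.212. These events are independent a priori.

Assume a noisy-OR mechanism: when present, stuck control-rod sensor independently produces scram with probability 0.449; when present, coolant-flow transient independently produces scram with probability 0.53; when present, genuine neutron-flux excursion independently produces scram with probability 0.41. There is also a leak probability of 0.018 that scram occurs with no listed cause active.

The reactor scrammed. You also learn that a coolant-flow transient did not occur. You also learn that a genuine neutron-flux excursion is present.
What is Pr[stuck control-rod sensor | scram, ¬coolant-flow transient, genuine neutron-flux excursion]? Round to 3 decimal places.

Pr[stuck control-rod sensor | scram, ¬coolant-flow transient, genuine neutron-flux excursion] ≈ 0.366

Under noisy-OR, P(scram | causes) = 1 − (1−0.018)·∏(1−qᵢ) over the active causes.
P(scram | ¬coolant-flow transient, genuine neutron-flux excursion) = 0.42062×0.737 + 0.680762×0.263 = 0.309997 + 0.179040 = 0.489037
Of this, 0.179040 comes from 0.680762×0.263 (the stuck control-rod sensor=true cases).
Hence the posterior is 0.179040/0.489037 ≈ 0.366.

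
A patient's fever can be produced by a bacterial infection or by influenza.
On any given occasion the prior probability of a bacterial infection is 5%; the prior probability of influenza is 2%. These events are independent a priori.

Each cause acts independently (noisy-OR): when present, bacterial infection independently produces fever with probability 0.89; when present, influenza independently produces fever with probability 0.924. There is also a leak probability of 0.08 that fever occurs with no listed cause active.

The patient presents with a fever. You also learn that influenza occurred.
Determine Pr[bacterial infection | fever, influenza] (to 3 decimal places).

Pr[bacterial infection | fever, influenza] ≈ 0.053

Under noisy-OR, P(fever | causes) = 1 − (1−0.08)·∏(1−qᵢ) over the active causes.
Weight on bacterial infection=true, given the evidence: 0.992309·0.05 = 0.049615
Normalizer over all consistent configurations: 0.93008·0.95 + 0.992309·0.05 = 0.933191
Posterior = 0.049615 / 0.933191 ≈ 0.053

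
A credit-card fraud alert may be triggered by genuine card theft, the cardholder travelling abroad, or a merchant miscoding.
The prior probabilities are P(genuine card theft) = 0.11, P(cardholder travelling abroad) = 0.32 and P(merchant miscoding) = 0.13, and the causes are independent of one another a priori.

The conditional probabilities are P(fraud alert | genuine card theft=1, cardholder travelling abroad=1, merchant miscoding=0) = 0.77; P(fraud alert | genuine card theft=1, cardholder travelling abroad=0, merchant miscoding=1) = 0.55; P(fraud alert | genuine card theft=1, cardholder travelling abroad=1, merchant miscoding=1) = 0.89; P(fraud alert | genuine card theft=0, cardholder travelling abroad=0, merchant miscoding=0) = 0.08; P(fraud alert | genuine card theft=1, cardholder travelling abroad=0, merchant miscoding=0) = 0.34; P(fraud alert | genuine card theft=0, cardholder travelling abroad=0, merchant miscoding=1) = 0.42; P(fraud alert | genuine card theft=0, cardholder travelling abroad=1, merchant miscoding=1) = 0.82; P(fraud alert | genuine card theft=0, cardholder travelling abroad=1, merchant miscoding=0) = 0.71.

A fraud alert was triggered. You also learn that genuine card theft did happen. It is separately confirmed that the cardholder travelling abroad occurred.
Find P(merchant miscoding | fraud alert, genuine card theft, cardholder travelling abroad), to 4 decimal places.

P(merchant miscoding | fraud alert, genuine card theft, cardholder travelling abroad) ≈ 0.1473

By total probability over both values of merchant miscoding:
  P(fraud alert | genuine card theft, cardholder travelling abroad) = 0.77*0.87 + 0.89*0.13
        = 0.669900 + 0.115700 = 0.785600
The terms with merchant miscoding present sum to 0.115700, so
  P(merchant miscoding | fraud alert, genuine card theft, cardholder travelling abroad) = 0.115700 / 0.785600 ≈ 0.1473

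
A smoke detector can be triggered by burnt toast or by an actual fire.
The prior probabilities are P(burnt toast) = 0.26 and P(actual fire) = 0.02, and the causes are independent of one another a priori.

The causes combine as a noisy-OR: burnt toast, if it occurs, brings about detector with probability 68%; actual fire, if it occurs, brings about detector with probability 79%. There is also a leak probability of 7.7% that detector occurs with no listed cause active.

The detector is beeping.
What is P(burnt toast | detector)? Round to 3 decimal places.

Under noisy-OR, P(detector | causes) = 1 − (1−0.077)·∏(1−qᵢ) over the active causes.
Enumerate the 4 (burnt toast, actual fire) configurations and weight by the priors:
  P(detector) = 0.077·0.74·0.98 + 0.80617·0.74·0.02 + 0.70464·0.26·0.98 + 0.937974·0.26·0.02
        = 0.055840 + 0.011931 + 0.179542 + 0.004877 = 0.252190
Keeping only the burnt toast-present terms gives 0.184419, so
  P(burnt toast | detector) = 0.184419 / 0.252190 ≈ 0.731

P(burnt toast | detector) ≈ 0.731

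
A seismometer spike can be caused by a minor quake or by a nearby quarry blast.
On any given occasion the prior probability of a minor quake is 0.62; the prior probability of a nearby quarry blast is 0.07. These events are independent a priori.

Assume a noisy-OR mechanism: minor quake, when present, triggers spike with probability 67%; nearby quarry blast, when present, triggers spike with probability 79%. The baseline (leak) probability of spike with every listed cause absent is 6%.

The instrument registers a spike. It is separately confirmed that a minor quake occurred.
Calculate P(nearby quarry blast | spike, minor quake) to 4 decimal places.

Under noisy-OR, P(spike | causes) = 1 − (1−0.06)·∏(1−qᵢ) over the active causes.
By total probability over both values of nearby quarry blast:
  P(spike | minor quake) = 0.6898·0.93 + 0.934858·0.07
        = 0.641514 + 0.065440 = 0.706954
Keeping only the nearby quarry blast-present terms gives 0.065440, so
  P(nearby quarry blast | spike, minor quake) = 0.065440 / 0.706954 ≈ 0.0926

P(nearby quarry blast | spike, minor quake) ≈ 0.0926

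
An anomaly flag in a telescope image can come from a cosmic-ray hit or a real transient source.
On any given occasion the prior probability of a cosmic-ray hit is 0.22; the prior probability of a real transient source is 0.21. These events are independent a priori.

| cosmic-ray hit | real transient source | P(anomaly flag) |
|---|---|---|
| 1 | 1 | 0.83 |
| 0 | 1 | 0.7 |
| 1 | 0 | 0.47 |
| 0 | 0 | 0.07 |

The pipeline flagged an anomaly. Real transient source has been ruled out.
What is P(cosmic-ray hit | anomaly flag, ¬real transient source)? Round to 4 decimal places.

P(anomaly flag | ¬real transient source) = 0.07*0.78 + 0.47*0.22 = 0.054600 + 0.103400 = 0.158000
The cosmic-ray hit-present share is 0.47*0.22 = 0.103400.
P(cosmic-ray hit | anomaly flag, ¬real transient source) = 0.103400 / 0.158000 ≈ 0.6544

P(cosmic-ray hit | anomaly flag, ¬real transient source) ≈ 0.6544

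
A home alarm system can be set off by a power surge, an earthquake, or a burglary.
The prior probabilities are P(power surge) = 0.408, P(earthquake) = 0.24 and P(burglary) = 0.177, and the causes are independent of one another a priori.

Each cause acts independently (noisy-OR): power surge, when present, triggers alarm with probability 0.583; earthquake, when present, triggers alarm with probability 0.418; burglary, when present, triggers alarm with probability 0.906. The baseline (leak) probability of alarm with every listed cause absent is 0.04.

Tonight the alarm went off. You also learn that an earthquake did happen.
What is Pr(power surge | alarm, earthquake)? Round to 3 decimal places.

Pr(power surge | alarm, earthquake) ≈ 0.511

Under noisy-OR, P(alarm | causes) = 1 − (1−0.04)·∏(1−qᵢ) over the active causes.
Enumerate the 4 (power surge, burglary) configurations and weight by the priors:
  P(alarm | earthquake) = 0.44128·0.592·0.823 + 0.94748·0.592·0.177 + 0.767014·0.408·0.823 + 0.978099·0.408·0.177
        = 0.214999 + 0.099281 + 0.257551 + 0.070634 = 0.642465
Keeping only the power surge-present terms gives 0.328185, so
  P(power surge | alarm, earthquake) = 0.328185 / 0.642465 ≈ 0.511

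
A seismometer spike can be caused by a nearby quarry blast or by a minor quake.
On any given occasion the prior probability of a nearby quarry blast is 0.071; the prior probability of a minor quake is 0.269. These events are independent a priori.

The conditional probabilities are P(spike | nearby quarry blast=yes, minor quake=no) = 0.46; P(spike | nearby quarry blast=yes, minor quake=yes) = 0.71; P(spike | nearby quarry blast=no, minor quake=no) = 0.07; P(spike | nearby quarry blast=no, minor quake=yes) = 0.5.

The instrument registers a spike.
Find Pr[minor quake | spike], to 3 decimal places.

By total probability over the 4 (nearby quarry blast, minor quake) configurations:
  P(spike) = 0.07*0.929*0.731 + 0.5*0.929*0.269 + 0.46*0.071*0.731 + 0.71*0.071*0.269
        = 0.047537 + 0.124951 + 0.023874 + 0.013560 = 0.209922
Keeping only the minor quake-present terms gives 0.138511, so
  P(minor quake | spike) = 0.138511 / 0.209922 ≈ 0.660

Pr[minor quake | spike] ≈ 0.660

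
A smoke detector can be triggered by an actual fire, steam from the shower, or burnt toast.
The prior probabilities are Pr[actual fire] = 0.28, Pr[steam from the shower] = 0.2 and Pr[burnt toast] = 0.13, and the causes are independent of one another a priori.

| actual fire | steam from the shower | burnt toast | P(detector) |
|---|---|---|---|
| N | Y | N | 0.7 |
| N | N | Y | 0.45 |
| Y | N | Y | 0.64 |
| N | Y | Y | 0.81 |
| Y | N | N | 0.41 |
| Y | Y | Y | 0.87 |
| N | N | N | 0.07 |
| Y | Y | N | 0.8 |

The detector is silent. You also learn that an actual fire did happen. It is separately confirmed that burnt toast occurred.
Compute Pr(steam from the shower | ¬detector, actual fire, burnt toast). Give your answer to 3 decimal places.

Sum P(¬detector|·) weighted by the priors over both values of steam from the shower:
  P(¬detector | actual fire, burnt toast) = 0.36*0.8 + 0.13*0.2
        = 0.288000 + 0.026000 = 0.314000
Configurations with steam from the shower contribute 0.026000, so
  P(steam from the shower | ¬detector, actual fire, burnt toast) = 0.026000 / 0.314000 ≈ 0.083

Pr(steam from the shower | ¬detector, actual fire, burnt toast) ≈ 0.083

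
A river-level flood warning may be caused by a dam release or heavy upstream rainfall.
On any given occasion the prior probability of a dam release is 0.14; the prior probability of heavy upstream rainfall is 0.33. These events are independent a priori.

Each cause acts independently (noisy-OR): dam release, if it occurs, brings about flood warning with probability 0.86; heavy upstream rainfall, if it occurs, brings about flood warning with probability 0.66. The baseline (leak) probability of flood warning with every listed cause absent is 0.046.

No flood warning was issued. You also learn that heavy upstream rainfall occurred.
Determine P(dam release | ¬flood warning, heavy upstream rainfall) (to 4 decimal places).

P(dam release | ¬flood warning, heavy upstream rainfall) ≈ 0.0223

Under noisy-OR, P(flood warning | causes) = 1 − (1−0.046)·∏(1−qᵢ) over the active causes.
Weight on dam release=true, given the evidence: 0.04541·0.14 = 0.006357
Normalizer over all consistent configurations: 0.32436·0.86 + 0.04541·0.14 = 0.285307
Posterior = 0.006357 / 0.285307 ≈ 0.0223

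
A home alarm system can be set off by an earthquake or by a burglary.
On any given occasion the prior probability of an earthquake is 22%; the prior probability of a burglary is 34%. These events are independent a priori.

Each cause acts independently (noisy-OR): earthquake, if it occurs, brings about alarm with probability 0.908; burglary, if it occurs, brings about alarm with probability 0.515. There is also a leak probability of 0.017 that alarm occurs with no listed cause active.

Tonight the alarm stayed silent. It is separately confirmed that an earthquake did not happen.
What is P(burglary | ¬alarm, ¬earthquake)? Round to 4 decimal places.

P(burglary | ¬alarm, ¬earthquake) ≈ 0.1999

Under noisy-OR, P(alarm | causes) = 1 − (1−0.017)·∏(1−qᵢ) over the active causes.
Weight on burglary=true, given the evidence: 0.476755×0.34 = 0.162097
Normalizer over all consistent configurations: 0.983×0.66 + 0.476755×0.34 = 0.810877
P(burglary | ¬alarm, ¬earthquake) = 0.162097/0.810877 ≈ 0.1999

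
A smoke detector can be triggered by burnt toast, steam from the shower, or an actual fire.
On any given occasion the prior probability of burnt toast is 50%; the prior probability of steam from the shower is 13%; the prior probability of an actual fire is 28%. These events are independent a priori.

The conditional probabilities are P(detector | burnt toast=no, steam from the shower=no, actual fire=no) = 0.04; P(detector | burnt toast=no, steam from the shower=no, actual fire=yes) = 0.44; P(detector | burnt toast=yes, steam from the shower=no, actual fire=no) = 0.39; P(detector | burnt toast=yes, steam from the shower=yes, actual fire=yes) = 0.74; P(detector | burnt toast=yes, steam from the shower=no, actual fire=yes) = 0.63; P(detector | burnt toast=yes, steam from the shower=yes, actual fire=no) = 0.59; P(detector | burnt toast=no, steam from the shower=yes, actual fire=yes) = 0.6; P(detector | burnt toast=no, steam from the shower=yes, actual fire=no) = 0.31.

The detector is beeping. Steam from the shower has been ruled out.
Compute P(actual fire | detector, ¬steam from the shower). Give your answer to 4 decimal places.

P(actual fire | detector, ¬steam from the shower) ≈ 0.4918

P(detector | ¬steam from the shower) = 0.04·0.5·0.72 + 0.44·0.5·0.28 + 0.39·0.5·0.72 + 0.63·0.5·0.28 = 0.014400 + 0.061600 + 0.140400 + 0.088200 = 0.304600
The actual fire-present share is 0.061600 + 0.088200 = 0.149800.
P(actual fire | detector, ¬steam from the shower) = 0.149800 / 0.304600 ≈ 0.4918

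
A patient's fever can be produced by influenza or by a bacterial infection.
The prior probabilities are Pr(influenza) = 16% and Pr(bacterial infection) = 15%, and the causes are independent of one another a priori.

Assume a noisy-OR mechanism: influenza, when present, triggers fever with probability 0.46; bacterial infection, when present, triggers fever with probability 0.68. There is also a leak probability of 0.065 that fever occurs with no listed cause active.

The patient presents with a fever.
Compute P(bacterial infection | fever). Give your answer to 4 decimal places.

P(bacterial infection | fever) ≈ 0.4880

Under noisy-OR, P(fever | causes) = 1 − (1−0.065)·∏(1−qᵢ) over the active causes.
Numerator (weight on configurations with bacterial infection): 0.088301 + 0.020122 = 0.108423
The normalizing constant is 0.065·0.84·0.85 + 0.7008·0.84·0.15 + 0.4951·0.16·0.85 + 0.838432·0.16·0.15 = 0.222167
Posterior = 0.108423 / 0.222167 ≈ 0.4880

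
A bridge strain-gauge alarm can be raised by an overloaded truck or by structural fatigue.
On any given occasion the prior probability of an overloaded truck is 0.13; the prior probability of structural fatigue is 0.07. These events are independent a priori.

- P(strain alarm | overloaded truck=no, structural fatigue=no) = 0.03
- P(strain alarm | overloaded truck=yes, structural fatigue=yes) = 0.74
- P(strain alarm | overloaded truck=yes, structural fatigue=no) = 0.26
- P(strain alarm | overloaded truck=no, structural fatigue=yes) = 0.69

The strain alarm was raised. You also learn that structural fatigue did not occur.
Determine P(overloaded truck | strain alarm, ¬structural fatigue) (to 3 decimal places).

P(overloaded truck | strain alarm, ¬structural fatigue) ≈ 0.564

P(strain alarm | ¬structural fatigue) = 0.03*0.87 + 0.26*0.13 = 0.026100 + 0.033800 = 0.059900
Of this, 0.033800 comes from 0.26*0.13 (the overloaded truck=true cases).
Hence the posterior is 0.033800/0.059900 ≈ 0.564.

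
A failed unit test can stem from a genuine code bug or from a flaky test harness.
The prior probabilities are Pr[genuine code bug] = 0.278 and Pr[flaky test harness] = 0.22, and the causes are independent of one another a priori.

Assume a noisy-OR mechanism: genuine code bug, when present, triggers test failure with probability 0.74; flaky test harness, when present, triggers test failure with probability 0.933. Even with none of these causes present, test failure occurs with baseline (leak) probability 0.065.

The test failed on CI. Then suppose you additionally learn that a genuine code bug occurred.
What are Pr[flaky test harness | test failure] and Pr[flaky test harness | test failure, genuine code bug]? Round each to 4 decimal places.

Under noisy-OR, P(test failure | causes) = 1 − (1−0.065)·∏(1−qᵢ) over the active causes.
For the numerator, keep only flaky test harness=true terms: 0.148889 + 0.060164 = 0.209053
Denominator P(test failure): 0.065×0.722×0.78 + 0.937355×0.722×0.22 + 0.7569×0.278×0.78 + 0.983712×0.278×0.22 = 0.409784
P(flaky test harness | test failure) = 0.209053/0.409784 ≈ 0.5102

Now also conditioning on genuine code bug=true:
For the numerator, keep only flaky test harness=true terms: 0.983712·0.22 = 0.216417
The normalizing constant is 0.7569·0.78 + 0.983712·0.22 = 0.806799
P(flaky test harness | test failure, genuine code bug) = 0.216417/0.806799 ≈ 0.2682
Conditioning on genuine code bug lowers the posterior on flaky test harness: the classic explaining-away effect in a common-effect structure.

Pr[flaky test harness | test failure] ≈ 0.5102; Pr[flaky test harness | test failure, genuine code bug] ≈ 0.2682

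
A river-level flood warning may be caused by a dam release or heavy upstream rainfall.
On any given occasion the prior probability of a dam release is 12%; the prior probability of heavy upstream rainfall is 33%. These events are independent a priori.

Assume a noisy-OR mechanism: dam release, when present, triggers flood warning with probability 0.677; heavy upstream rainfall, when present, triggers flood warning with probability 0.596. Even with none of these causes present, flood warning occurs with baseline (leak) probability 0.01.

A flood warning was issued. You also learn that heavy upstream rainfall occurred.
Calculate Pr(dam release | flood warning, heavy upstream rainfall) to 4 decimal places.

Under noisy-OR, P(flood warning | causes) = 1 − (1−0.01)·∏(1−qᵢ) over the active causes.
For the numerator, keep only dam release=true terms: 0.870813×0.12 = 0.104498
Normalizer over all consistent configurations: 0.60004×0.88 + 0.870813×0.12 = 0.632533
Posterior = 0.104498 / 0.632533 ≈ 0.1652

Pr(dam release | flood warning, heavy upstream rainfall) ≈ 0.1652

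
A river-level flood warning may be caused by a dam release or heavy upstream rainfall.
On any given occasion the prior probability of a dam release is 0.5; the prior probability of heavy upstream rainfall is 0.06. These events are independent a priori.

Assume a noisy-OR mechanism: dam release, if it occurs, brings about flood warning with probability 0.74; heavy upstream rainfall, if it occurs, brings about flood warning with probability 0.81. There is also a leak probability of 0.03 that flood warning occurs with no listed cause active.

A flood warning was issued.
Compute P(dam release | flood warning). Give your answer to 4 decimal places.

P(dam release | flood warning) ≈ 0.9079

Under noisy-OR, P(flood warning | causes) = 1 − (1−0.03)·∏(1−qᵢ) over the active causes.
Numerator (weight on configurations with dam release): 0.351466 + 0.028562 = 0.380028
Normalizer over all consistent configurations: 0.03·0.5·0.94 + 0.8157·0.5·0.06 + 0.7478·0.5·0.94 + 0.952082·0.5·0.06 = 0.418599
Posterior = 0.380028 / 0.418599 ≈ 0.9079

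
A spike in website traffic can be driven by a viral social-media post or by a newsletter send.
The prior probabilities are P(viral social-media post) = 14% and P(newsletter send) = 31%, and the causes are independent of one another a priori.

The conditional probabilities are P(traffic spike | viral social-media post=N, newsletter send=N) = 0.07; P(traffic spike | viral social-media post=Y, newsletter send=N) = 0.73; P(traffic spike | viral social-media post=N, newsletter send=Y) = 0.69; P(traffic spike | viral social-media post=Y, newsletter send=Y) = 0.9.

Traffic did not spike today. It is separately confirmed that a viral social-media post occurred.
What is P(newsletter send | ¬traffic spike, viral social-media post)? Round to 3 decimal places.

Enumerate both values of newsletter send and weight by the priors:
  P(¬traffic spike | viral social-media post) = 0.27×0.69 + 0.1×0.31
        = 0.186300 + 0.031000 = 0.217300
Keeping only the newsletter send-present terms gives 0.031000, so
  P(newsletter send | ¬traffic spike, viral social-media post) = 0.031000 / 0.217300 ≈ 0.143

P(newsletter send | ¬traffic spike, viral social-media post) ≈ 0.143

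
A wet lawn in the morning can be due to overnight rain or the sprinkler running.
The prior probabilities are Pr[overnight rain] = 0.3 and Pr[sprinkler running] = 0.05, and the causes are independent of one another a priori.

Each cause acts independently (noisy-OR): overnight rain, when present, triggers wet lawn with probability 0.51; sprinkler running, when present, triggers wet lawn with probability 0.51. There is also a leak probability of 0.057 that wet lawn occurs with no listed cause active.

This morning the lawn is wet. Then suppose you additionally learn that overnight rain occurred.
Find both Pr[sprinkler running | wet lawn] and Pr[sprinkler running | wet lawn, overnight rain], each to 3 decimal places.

Under noisy-OR, P(wet lawn | causes) = 1 − (1−0.057)·∏(1−qᵢ) over the active causes.
P(wet lawn) = 0.057*0.7*0.95 + 0.53793*0.7*0.05 + 0.53793*0.3*0.95 + 0.773586*0.3*0.05 = 0.037905 + 0.018828 + 0.153310 + 0.011604 = 0.221647
Of this, 0.030432 comes from 0.018828 + 0.011604 (the sprinkler running=true cases).
P(sprinkler running | wet lawn) = 0.030432 / 0.221647 ≈ 0.137

Now condition on the additional information:
P(wet lawn | overnight rain) = 0.53793*0.95 + 0.773586*0.05 = 0.511034 + 0.038679 = 0.549713
Restricting to configurations with sprinkler running present: 0.773586*0.05 = 0.038679.
So P(sprinkler running | wet lawn, overnight rain) = 0.038679/0.549713 ≈ 0.070.

Pr[sprinkler running | wet lawn] ≈ 0.137; Pr[sprinkler running | wet lawn, overnight rain] ≈ 0.070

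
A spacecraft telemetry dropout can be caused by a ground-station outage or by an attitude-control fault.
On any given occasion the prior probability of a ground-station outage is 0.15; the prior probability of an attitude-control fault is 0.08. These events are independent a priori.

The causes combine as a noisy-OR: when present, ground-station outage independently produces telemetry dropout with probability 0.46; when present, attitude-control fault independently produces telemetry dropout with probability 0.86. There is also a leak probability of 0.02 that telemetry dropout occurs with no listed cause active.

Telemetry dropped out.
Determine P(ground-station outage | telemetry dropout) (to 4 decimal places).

P(ground-station outage | telemetry dropout) ≈ 0.5059

Under noisy-OR, P(telemetry dropout | causes) = 1 − (1−0.02)·∏(1−qᵢ) over the active causes.
P(telemetry dropout) = 0.02·0.85·0.92 + 0.8628·0.85·0.08 + 0.4708·0.15·0.92 + 0.925912·0.15·0.08 = 0.015640 + 0.058670 + 0.064970 + 0.011111 = 0.150391
The ground-station outage-present share is 0.064970 + 0.011111 = 0.076081.
P(ground-station outage | telemetry dropout) = 0.076081 / 0.150391 ≈ 0.5059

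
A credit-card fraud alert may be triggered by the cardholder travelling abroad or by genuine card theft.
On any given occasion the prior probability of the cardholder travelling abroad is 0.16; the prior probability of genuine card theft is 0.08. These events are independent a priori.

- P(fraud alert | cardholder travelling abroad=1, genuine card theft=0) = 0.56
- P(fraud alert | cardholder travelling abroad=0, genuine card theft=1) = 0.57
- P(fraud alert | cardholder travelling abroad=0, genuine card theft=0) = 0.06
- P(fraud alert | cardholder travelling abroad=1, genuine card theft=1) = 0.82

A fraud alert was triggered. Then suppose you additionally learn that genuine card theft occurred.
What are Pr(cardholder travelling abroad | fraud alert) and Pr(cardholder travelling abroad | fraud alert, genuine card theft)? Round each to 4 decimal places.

Pr(cardholder travelling abroad | fraud alert) ≈ 0.5232; Pr(cardholder travelling abroad | fraud alert, genuine card theft) ≈ 0.2151

P(fraud alert) = 0.06*0.84*0.92 + 0.57*0.84*0.08 + 0.56*0.16*0.92 + 0.82*0.16*0.08 = 0.046368 + 0.038304 + 0.082432 + 0.010496 = 0.177600
Restricting to configurations with cardholder travelling abroad present: 0.082432 + 0.010496 = 0.092928.
P(cardholder travelling abroad | fraud alert) = 0.092928 / 0.177600 ≈ 0.5232

With the extra evidence:
P(fraud alert | genuine card theft) = 0.57·0.84 + 0.82·0.16 = 0.478800 + 0.131200 = 0.610000
Of this, 0.131200 comes from 0.82·0.16 (the cardholder travelling abroad=true cases).
P(cardholder travelling abroad | fraud alert, genuine card theft) = 0.131200 / 0.610000 ≈ 0.2151
Conditioning on genuine card theft lowers the posterior on cardholder travelling abroad: the classic explaining-away effect in a common-effect structure.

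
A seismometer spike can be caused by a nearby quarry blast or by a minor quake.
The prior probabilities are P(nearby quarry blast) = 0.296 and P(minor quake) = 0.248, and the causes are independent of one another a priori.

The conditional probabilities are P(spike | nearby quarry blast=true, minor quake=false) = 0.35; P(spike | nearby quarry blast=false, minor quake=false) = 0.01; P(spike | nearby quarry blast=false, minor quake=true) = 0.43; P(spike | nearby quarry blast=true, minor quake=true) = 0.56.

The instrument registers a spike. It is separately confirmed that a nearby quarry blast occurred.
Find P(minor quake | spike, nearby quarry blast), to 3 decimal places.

Numerator (weight on configurations with minor quake): 0.56·0.248 = 0.138880
Denominator P(spike | nearby quarry blast): 0.35·0.752 + 0.56·0.248 = 0.402080
P(minor quake | spike, nearby quarry blast) = 0.138880/0.402080 ≈ 0.345

P(minor quake | spike, nearby quarry blast) ≈ 0.345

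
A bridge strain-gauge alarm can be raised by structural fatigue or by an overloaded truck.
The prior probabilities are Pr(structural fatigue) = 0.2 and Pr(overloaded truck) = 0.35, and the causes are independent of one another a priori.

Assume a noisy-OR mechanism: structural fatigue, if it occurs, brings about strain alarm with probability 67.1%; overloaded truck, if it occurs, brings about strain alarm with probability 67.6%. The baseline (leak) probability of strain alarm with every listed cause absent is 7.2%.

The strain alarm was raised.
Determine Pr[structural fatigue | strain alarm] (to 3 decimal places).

Under noisy-OR, P(strain alarm | causes) = 1 − (1−0.072)·∏(1−qᵢ) over the active causes.
P(strain alarm) = 0.072·0.8·0.65 + 0.699328·0.8·0.35 + 0.694688·0.2·0.65 + 0.901079·0.2·0.35 = 0.037440 + 0.195812 + 0.090309 + 0.063076 = 0.386637
The structural fatigue-present share is 0.090309 + 0.063076 = 0.153385.
P(structural fatigue | strain alarm) = 0.153385 / 0.386637 ≈ 0.397

Pr[structural fatigue | strain alarm] ≈ 0.397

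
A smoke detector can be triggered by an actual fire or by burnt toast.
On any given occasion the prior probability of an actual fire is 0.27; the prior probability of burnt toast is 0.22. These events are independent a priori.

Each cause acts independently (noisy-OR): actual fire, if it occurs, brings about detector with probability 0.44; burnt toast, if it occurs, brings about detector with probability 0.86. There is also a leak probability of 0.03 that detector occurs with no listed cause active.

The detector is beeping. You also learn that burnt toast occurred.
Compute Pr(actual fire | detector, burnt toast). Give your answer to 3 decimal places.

Pr(actual fire | detector, burnt toast) ≈ 0.283

Under noisy-OR, P(detector | causes) = 1 − (1−0.03)·∏(1−qᵢ) over the active causes.
By total probability over both values of actual fire:
  P(detector | burnt toast) = 0.8642×0.73 + 0.923952×0.27
        = 0.630866 + 0.249467 = 0.880333
The terms with actual fire present sum to 0.249467, so
  P(actual fire | detector, burnt toast) = 0.249467 / 0.880333 ≈ 0.283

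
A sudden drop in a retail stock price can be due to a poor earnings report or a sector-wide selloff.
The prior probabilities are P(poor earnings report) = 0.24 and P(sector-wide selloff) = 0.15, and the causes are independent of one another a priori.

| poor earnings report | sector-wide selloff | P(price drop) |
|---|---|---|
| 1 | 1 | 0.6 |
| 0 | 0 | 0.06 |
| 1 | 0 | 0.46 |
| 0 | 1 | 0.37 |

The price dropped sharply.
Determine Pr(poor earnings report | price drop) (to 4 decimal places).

Pr(poor earnings report | price drop) ≈ 0.5878

P(price drop) = 0.06*0.76*0.85 + 0.37*0.76*0.15 + 0.46*0.24*0.85 + 0.6*0.24*0.15 = 0.038760 + 0.042180 + 0.093840 + 0.021600 = 0.196380
Restricting to configurations with poor earnings report present: 0.093840 + 0.021600 = 0.115440.
So P(poor earnings report | price drop) = 0.115440/0.196380 ≈ 0.5878.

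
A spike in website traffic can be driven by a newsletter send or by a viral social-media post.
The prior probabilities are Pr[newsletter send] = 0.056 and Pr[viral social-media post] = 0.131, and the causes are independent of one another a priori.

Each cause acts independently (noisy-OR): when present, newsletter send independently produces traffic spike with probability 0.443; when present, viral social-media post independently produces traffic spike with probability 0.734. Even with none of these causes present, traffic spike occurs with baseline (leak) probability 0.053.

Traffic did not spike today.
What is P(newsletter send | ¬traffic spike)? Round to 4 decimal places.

Under noisy-OR, P(traffic spike | causes) = 1 − (1−0.053)·∏(1−qᵢ) over the active causes.
Sum P(¬traffic spike|·) weighted by the priors over the 4 (newsletter send, viral social-media post) configurations:
  P(¬traffic spike) = 0.947·0.944·0.869 + 0.251902·0.944·0.131 + 0.527479·0.056·0.869 + 0.140309·0.056·0.131
        = 0.776858 + 0.031151 + 0.025669 + 0.001029 = 0.834707
Configurations with newsletter send contribute 0.026698, so
  P(newsletter send | ¬traffic spike) = 0.026698 / 0.834707 ≈ 0.0320

P(newsletter send | ¬traffic spike) ≈ 0.0320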